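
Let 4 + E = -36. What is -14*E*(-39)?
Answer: -21840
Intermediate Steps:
E = -40 (E = -4 - 36 = -40)
-14*E*(-39) = -14*(-40)*(-39) = 560*(-39) = -21840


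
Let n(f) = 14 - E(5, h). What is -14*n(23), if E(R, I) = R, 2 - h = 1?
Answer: -126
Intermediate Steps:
h = 1 (h = 2 - 1*1 = 2 - 1 = 1)
n(f) = 9 (n(f) = 14 - 1*5 = 14 - 5 = 9)
-14*n(23) = -14*9 = -126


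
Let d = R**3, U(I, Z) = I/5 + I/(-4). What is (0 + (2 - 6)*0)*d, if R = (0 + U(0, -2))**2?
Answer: 0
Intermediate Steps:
U(I, Z) = -I/20 (U(I, Z) = I*(1/5) + I*(-1/4) = I/5 - I/4 = -I/20)
R = 0 (R = (0 - 1/20*0)**2 = (0 + 0)**2 = 0**2 = 0)
d = 0 (d = 0**3 = 0)
(0 + (2 - 6)*0)*d = (0 + (2 - 6)*0)*0 = (0 - 4*0)*0 = (0 + 0)*0 = 0*0 = 0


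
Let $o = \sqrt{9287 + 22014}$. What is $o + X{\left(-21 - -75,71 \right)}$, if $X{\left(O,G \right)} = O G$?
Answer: $3834 + \sqrt{31301} \approx 4010.9$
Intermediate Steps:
$X{\left(O,G \right)} = G O$
$o = \sqrt{31301} \approx 176.92$
$o + X{\left(-21 - -75,71 \right)} = \sqrt{31301} + 71 \left(-21 - -75\right) = \sqrt{31301} + 71 \left(-21 + 75\right) = \sqrt{31301} + 71 \cdot 54 = \sqrt{31301} + 3834 = 3834 + \sqrt{31301}$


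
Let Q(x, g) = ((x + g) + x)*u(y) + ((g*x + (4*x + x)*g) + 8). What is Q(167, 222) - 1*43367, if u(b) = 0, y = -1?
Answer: 179085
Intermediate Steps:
Q(x, g) = 8 + 6*g*x (Q(x, g) = ((x + g) + x)*0 + ((g*x + (4*x + x)*g) + 8) = ((g + x) + x)*0 + ((g*x + (5*x)*g) + 8) = (g + 2*x)*0 + ((g*x + 5*g*x) + 8) = 0 + (6*g*x + 8) = 0 + (8 + 6*g*x) = 8 + 6*g*x)
Q(167, 222) - 1*43367 = (8 + 6*222*167) - 1*43367 = (8 + 222444) - 43367 = 222452 - 43367 = 179085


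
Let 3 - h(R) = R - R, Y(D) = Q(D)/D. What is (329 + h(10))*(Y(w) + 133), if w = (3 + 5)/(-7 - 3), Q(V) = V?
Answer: 44488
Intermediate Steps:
w = -⅘ (w = 8/(-10) = 8*(-⅒) = -⅘ ≈ -0.80000)
Y(D) = 1 (Y(D) = D/D = 1)
h(R) = 3 (h(R) = 3 - (R - R) = 3 - 1*0 = 3 + 0 = 3)
(329 + h(10))*(Y(w) + 133) = (329 + 3)*(1 + 133) = 332*134 = 44488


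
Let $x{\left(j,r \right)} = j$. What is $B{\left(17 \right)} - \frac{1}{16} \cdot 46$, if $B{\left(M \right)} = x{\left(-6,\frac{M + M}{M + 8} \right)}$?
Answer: $- \frac{71}{8} \approx -8.875$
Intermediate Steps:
$B{\left(M \right)} = -6$
$B{\left(17 \right)} - \frac{1}{16} \cdot 46 = -6 - \frac{1}{16} \cdot 46 = -6 - \frac{23}{8} = - \frac{71}{8}$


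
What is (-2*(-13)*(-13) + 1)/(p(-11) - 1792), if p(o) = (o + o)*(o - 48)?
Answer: 337/494 ≈ 0.68219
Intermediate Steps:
p(o) = 2*o*(-48 + o) (p(o) = (2*o)*(-48 + o) = 2*o*(-48 + o))
(-2*(-13)*(-13) + 1)/(p(-11) - 1792) = (-2*(-13)*(-13) + 1)/(2*(-11)*(-48 - 11) - 1792) = (26*(-13) + 1)/(2*(-11)*(-59) - 1792) = (-338 + 1)/(1298 - 1792) = -337/(-494) = -337*(-1/494) = 337/494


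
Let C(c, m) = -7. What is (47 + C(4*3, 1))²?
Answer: 1600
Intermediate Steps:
(47 + C(4*3, 1))² = (47 - 7)² = 40² = 1600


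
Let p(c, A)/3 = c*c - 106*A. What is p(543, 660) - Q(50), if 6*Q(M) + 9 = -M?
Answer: 4048061/6 ≈ 6.7468e+5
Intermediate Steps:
p(c, A) = -318*A + 3*c² (p(c, A) = 3*(c*c - 106*A) = 3*(c² - 106*A) = -318*A + 3*c²)
Q(M) = -3/2 - M/6 (Q(M) = -3/2 + (-M)/6 = -3/2 - M/6)
p(543, 660) - Q(50) = (-318*660 + 3*543²) - (-3/2 - ⅙*50) = (-209880 + 3*294849) - (-3/2 - 25/3) = (-209880 + 884547) - 1*(-59/6) = 674667 + 59/6 = 4048061/6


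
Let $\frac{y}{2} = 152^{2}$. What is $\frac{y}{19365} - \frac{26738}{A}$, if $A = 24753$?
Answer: $\frac{208668418}{159780615} \approx 1.306$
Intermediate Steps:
$y = 46208$ ($y = 2 \cdot 152^{2} = 2 \cdot 23104 = 46208$)
$\frac{y}{19365} - \frac{26738}{A} = \frac{46208}{19365} - \frac{26738}{24753} = \frac{208668418}{159780615}$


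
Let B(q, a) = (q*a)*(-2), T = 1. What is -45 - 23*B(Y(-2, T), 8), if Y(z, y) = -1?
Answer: -413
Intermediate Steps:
B(q, a) = -2*a*q (B(q, a) = (a*q)*(-2) = -2*a*q)
-45 - 23*B(Y(-2, T), 8) = -45 - (-46)*8*(-1) = -45 - 23*16 = -45 - 368 = -413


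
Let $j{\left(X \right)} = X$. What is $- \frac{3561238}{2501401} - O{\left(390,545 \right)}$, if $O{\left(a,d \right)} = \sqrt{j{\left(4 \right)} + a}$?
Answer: $- \frac{3561238}{2501401} - \sqrt{394} \approx -21.273$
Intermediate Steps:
$O{\left(a,d \right)} = \sqrt{4 + a}$
$- \frac{3561238}{2501401} - O{\left(390,545 \right)} = - \frac{3561238}{2501401} - \sqrt{4 + 390} = \left(-3561238\right) \frac{1}{2501401} - \sqrt{394} = - \frac{3561238}{2501401} - \sqrt{394}$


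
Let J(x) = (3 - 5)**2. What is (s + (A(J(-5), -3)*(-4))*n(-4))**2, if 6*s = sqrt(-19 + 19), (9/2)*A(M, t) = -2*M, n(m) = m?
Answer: 65536/81 ≈ 809.09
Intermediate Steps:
J(x) = 4 (J(x) = (-2)**2 = 4)
A(M, t) = -4*M/9 (A(M, t) = 2*(-2*M)/9 = -4*M/9)
s = 0 (s = sqrt(-19 + 19)/6 = sqrt(0)/6 = (1/6)*0 = 0)
(s + (A(J(-5), -3)*(-4))*n(-4))**2 = (0 + (-4/9*4*(-4))*(-4))**2 = (0 - 16/9*(-4)*(-4))**2 = (0 + (64/9)*(-4))**2 = (0 - 256/9)**2 = (-256/9)**2 = 65536/81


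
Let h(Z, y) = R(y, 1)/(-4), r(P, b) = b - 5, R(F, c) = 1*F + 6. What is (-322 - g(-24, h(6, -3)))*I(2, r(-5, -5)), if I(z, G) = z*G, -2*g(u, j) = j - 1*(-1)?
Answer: 12875/2 ≈ 6437.5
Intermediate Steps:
R(F, c) = 6 + F (R(F, c) = F + 6 = 6 + F)
r(P, b) = -5 + b
h(Z, y) = -3/2 - y/4 (h(Z, y) = (6 + y)/(-4) = (6 + y)*(-¼) = -3/2 - y/4)
g(u, j) = -½ - j/2 (g(u, j) = -(j - 1*(-1))/2 = -(j + 1)/2 = -(1 + j)/2 = -½ - j/2)
I(z, G) = G*z
(-322 - g(-24, h(6, -3)))*I(2, r(-5, -5)) = (-322 - (-½ - (-3/2 - ¼*(-3))/2))*((-5 - 5)*2) = (-322 - (-½ - (-3/2 + ¾)/2))*(-10*2) = (-322 - (-½ - ½*(-¾)))*(-20) = (-322 - (-½ + 3/8))*(-20) = (-322 - 1*(-⅛))*(-20) = (-322 + ⅛)*(-20) = -2575/8*(-20) = 12875/2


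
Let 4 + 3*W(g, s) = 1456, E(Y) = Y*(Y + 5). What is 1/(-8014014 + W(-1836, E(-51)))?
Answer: -1/8013530 ≈ -1.2479e-7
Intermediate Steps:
E(Y) = Y*(5 + Y)
W(g, s) = 484 (W(g, s) = -4/3 + (⅓)*1456 = -4/3 + 1456/3 = 484)
1/(-8014014 + W(-1836, E(-51))) = 1/(-8014014 + 484) = 1/(-8013530) = -1/8013530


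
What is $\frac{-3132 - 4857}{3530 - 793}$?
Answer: $- \frac{7989}{2737} \approx -2.9189$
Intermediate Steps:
$\frac{-3132 - 4857}{3530 - 793} = - \frac{7989}{3530 - 793} = - \frac{7989}{2737}$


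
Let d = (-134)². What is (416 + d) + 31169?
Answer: 49541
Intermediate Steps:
d = 17956
(416 + d) + 31169 = (416 + 17956) + 31169 = 18372 + 31169 = 49541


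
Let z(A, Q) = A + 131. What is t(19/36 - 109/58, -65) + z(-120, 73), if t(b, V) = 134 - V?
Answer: 210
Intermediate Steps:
z(A, Q) = 131 + A
t(19/36 - 109/58, -65) + z(-120, 73) = (134 - 1*(-65)) + (131 - 120) = (134 + 65) + 11 = 199 + 11 = 210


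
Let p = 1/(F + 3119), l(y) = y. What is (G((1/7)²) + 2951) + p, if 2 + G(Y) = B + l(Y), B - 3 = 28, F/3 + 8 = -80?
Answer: 416890004/139895 ≈ 2980.0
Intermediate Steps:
F = -264 (F = -24 + 3*(-80) = -24 - 240 = -264)
B = 31 (B = 3 + 28 = 31)
p = 1/2855 (p = 1/(-264 + 3119) = 1/2855 ≈ 0.00035026)
G(Y) = 29 + Y (G(Y) = -2 + (31 + Y) = 29 + Y)
(G((1/7)²) + 2951) + p = ((29 + (1/7)²) + 2951) + 1/2855 = ((29 + (⅐)²) + 2951) + 1/2855 = ((29 + 1/49) + 2951) + 1/2855 = (1422/49 + 2951) + 1/2855 = 146021/49 + 1/2855 = 416890004/139895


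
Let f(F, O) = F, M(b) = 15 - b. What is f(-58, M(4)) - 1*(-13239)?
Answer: 13181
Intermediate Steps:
f(-58, M(4)) - 1*(-13239) = -58 - 1*(-13239) = -58 + 13239 = 13181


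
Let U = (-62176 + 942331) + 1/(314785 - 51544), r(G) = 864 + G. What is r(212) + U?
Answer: 231976129672/263241 ≈ 8.8123e+5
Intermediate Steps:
U = 231692882356/263241 (U = 880155 + 1/263241 = 231692882356/263241 ≈ 8.8016e+5)
r(212) + U = (864 + 212) + 231692882356/263241 = 1076 + 231692882356/263241 = 231976129672/263241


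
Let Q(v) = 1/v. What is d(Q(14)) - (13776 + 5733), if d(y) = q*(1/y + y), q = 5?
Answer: -272141/14 ≈ -19439.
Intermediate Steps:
d(y) = 5*y + 5/y (d(y) = 5*(1/y + y) = 5*(y + 1/y) = 5*y + 5/y)
d(Q(14)) - (13776 + 5733) = (5/14 + 5/(1/14)) - (13776 + 5733) = (5*(1/14) + 5/(1/14)) - 1*19509 = (5/14 + 5*14) - 19509 = (5/14 + 70) - 19509 = 985/14 - 19509 = -272141/14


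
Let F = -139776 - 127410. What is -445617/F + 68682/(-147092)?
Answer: 1966492788/1637538463 ≈ 1.2009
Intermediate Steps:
F = -267186
-445617/F + 68682/(-147092) = -445617/(-267186) + 68682/(-147092) = -445617*(-1/267186) + 68682*(-1/147092) = 148539/89062 - 34341/73546 = 1966492788/1637538463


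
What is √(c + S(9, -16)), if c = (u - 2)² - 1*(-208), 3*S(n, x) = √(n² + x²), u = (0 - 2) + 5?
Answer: √(1881 + 3*√337)/3 ≈ 14.667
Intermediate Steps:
u = 3 (u = -2 + 5 = 3)
S(n, x) = √(n² + x²)/3
c = 209 (c = (3 - 2)² - 1*(-208) = 1² + 208 = 1 + 208 = 209)
√(c + S(9, -16)) = √(209 + √(9² + (-16)²)/3) = √(209 + √(81 + 256)/3) = √(209 + √337/3)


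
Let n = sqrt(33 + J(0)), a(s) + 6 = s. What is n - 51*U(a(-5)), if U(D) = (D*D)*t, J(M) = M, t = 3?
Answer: -18513 + sqrt(33) ≈ -18507.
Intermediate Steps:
a(s) = -6 + s
n = sqrt(33) (n = sqrt(33 + 0) = sqrt(33) ≈ 5.7446)
U(D) = 3*D**2 (U(D) = (D*D)*3 = D**2*3 = 3*D**2)
n - 51*U(a(-5)) = sqrt(33) - 153*(-6 - 5)**2 = sqrt(33) - 153*(-11)**2 = sqrt(33) - 153*121 = sqrt(33) - 51*363 = sqrt(33) - 18513 = -18513 + sqrt(33)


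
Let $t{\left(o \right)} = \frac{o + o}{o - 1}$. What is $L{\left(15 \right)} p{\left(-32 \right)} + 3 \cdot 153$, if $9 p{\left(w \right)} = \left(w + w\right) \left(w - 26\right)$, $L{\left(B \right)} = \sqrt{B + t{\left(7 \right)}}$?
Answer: $459 + \frac{7424 \sqrt{39}}{27} \approx 2176.1$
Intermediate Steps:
$t{\left(o \right)} = \frac{2 o}{-1 + o}$
$L{\left(B \right)} = \sqrt{\frac{7}{3} + B}$ ($L{\left(B \right)} = \sqrt{B + 2 \cdot 7 \frac{1}{-1 + 7}} = \sqrt{B + 2 \cdot 7 \cdot \frac{1}{6}} = \sqrt{B + \frac{7}{3}} = \sqrt{\frac{7}{3} + B}$)
$p{\left(w \right)} = \frac{2 w \left(-26 + w\right)}{9}$ ($p{\left(w \right)} = \frac{\left(w + w\right) \left(w - 26\right)}{9} = \frac{2 w \left(-26 + w\right)}{9}$)
$L{\left(15 \right)} p{\left(-32 \right)} + 3 \cdot 153 = \frac{\sqrt{21 + 9 \cdot 15}}{3} \cdot \frac{2}{9} \left(-32\right) \left(-26 - 32\right) + 3 \cdot 153 = \frac{\sqrt{21 + 135}}{3} \cdot \frac{2}{9} \left(-32\right) \left(-58\right) + 459 = \frac{\sqrt{156}}{3} \cdot \frac{3712}{9} + 459 = \frac{2 \sqrt{39}}{3} \cdot \frac{3712}{9} + 459 = \frac{7424 \sqrt{39}}{27} + 459 = 459 + \frac{7424 \sqrt{39}}{27}$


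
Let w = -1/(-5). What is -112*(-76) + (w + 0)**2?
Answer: 212801/25 ≈ 8512.0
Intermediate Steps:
w = 1/5 (w = -1*(-1/5) = 1/5 ≈ 0.20000)
-112*(-76) + (w + 0)**2 = -112*(-76) + (1/5 + 0)**2 = 8512 + (1/5)**2 = 8512 + 1/25 = 212801/25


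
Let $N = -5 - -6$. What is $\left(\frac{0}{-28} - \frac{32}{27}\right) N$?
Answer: $- \frac{32}{27} \approx -1.1852$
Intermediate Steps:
$N = 1$ ($N = -5 + 6 = 1$)
$\left(\frac{0}{-28} - \frac{32}{27}\right) N = \left(\frac{0}{-28} - \frac{32}{27}\right) 1 = \left(0 \left(- \frac{1}{28}\right) - \frac{32}{27}\right) 1 = \left(0 - \frac{32}{27}\right) 1 = \left(- \frac{32}{27}\right) 1 = - \frac{32}{27}$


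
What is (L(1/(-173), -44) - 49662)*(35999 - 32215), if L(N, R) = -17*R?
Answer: -185090576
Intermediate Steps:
(L(1/(-173), -44) - 49662)*(35999 - 32215) = (-17*(-44) - 49662)*(35999 - 32215) = (748 - 49662)*3784 = -48914*3784 = -185090576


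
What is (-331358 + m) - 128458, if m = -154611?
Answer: -614427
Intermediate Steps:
(-331358 + m) - 128458 = (-331358 - 154611) - 128458 = -485969 - 128458 = -614427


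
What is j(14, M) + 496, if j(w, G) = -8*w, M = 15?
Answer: 384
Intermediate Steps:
j(14, M) + 496 = -8*14 + 496 = -112 + 496 = 384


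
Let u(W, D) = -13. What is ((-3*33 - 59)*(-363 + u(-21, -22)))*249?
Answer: 14792592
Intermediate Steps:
((-3*33 - 59)*(-363 + u(-21, -22)))*249 = ((-3*33 - 59)*(-363 - 13))*249 = ((-99 - 59)*(-376))*249 = -158*(-376)*249 = 59408*249 = 14792592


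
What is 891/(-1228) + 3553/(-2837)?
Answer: -6890851/3483836 ≈ -1.9779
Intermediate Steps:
891/(-1228) + 3553/(-2837) = 891*(-1/1228) + 3553*(-1/2837) = -891/1228 - 3553/2837 = -6890851/3483836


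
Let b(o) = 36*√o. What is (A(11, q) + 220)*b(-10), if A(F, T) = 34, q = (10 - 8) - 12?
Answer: 9144*I*√10 ≈ 28916.0*I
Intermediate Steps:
q = -10 (q = 2 - 12 = -10)
(A(11, q) + 220)*b(-10) = (34 + 220)*(36*√(-10)) = 254*(36*(I*√10)) = 254*(36*I*√10) = 9144*I*√10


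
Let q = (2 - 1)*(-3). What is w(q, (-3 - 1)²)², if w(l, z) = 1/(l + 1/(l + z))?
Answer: 169/1444 ≈ 0.11704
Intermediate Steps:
q = -3 (q = 1*(-3) = -3)
w(q, (-3 - 1)²)² = ((-3 + (-3 - 1)²)/(1 + (-3)² - 3*(-3 - 1)²))² = ((-3 + (-4)²)/(1 + 9 - 3*(-4)²))² = ((-3 + 16)/(1 + 9 - 3*16))² = (13/(1 + 9 - 48))² = (13/(-38))² = (-1/38*13)² = (-13/38)² = 169/1444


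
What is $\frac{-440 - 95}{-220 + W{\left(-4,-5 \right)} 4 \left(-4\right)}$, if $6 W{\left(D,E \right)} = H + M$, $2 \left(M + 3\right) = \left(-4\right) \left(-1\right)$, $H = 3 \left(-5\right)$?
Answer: $\frac{1605}{532} \approx 3.0169$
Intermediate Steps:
$H = -15$
$M = -1$ ($M = -3 + \frac{\left(-4\right) \left(-1\right)}{2} = -3 + \frac{1}{2} \cdot 4 = -3 + 2 = -1$)
$W{\left(D,E \right)} = - \frac{8}{3}$ ($W{\left(D,E \right)} = \frac{-15 - 1}{6} = \frac{1}{6} \left(-16\right) = - \frac{8}{3}$)
$\frac{-440 - 95}{-220 + W{\left(-4,-5 \right)} 4 \left(-4\right)} = \frac{-440 - 95}{-220 + \left(- \frac{8}{3}\right) 4 \left(-4\right)} = - \frac{535}{-220 - - \frac{128}{3}} = - \frac{535}{-220 + \frac{128}{3}} = - \frac{535}{- \frac{532}{3}} = \left(-535\right) \left(- \frac{3}{532}\right) = \frac{1605}{532}$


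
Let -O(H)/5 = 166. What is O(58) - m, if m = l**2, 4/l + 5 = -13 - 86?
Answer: -561081/676 ≈ -830.00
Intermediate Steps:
l = -1/26 (l = 4/(-5 + (-13 - 86)) = 4/(-5 - 99) = 4/(-104) = 4*(-1/104) = -1/26 ≈ -0.038462)
m = 1/676 (m = (-1/26)**2 = 1/676 ≈ 0.0014793)
O(H) = -830 (O(H) = -5*166 = -830)
O(58) - m = -830 - 1*1/676 = -830 - 1/676 = -561081/676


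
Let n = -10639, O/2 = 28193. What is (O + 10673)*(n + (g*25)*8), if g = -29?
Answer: -1102382901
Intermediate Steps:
O = 56386 (O = 2*28193 = 56386)
(O + 10673)*(n + (g*25)*8) = (56386 + 10673)*(-10639 - 29*25*8) = 67059*(-10639 - 725*8) = 67059*(-10639 - 5800) = 67059*(-16439) = -1102382901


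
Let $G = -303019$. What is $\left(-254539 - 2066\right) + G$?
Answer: $-559624$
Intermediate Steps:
$\left(-254539 - 2066\right) + G = \left(-254539 - 2066\right) - 303019 = -256605 - 303019 = -559624$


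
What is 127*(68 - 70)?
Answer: -254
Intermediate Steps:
127*(68 - 70) = 127*(-2) = -254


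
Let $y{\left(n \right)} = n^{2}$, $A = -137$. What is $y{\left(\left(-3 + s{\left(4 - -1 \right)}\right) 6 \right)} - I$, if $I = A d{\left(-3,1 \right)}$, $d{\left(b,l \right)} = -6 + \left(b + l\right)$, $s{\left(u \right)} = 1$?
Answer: $-952$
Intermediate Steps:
$d{\left(b,l \right)} = -6 + b + l$
$I = 1096$ ($I = - 137 \left(-6 - 3 + 1\right) = \left(-137\right) \left(-8\right) = 1096$)
$y{\left(\left(-3 + s{\left(4 - -1 \right)}\right) 6 \right)} - I = \left(\left(-3 + 1\right) 6\right)^{2} - 1096 = \left(\left(-2\right) 6\right)^{2} - 1096 = \left(-12\right)^{2} - 1096 = 144 - 1096 = -952$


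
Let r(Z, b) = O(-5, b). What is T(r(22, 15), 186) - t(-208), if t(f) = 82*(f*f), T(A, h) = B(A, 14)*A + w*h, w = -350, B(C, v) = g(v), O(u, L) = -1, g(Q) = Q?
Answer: -3612762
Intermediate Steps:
B(C, v) = v
r(Z, b) = -1
T(A, h) = -350*h + 14*A (T(A, h) = 14*A - 350*h = -350*h + 14*A)
t(f) = 82*f**2
T(r(22, 15), 186) - t(-208) = (-350*186 + 14*(-1)) - 82*(-208)**2 = (-65100 - 14) - 82*43264 = -65114 - 1*3547648 = -65114 - 3547648 = -3612762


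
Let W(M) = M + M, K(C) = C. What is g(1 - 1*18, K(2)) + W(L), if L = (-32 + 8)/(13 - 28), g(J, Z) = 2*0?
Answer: 16/5 ≈ 3.2000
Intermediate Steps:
g(J, Z) = 0
L = 8/5 (L = -24/(-15) = -24*(-1/15) = 8/5 ≈ 1.6000)
W(M) = 2*M
g(1 - 1*18, K(2)) + W(L) = 0 + 2*(8/5) = 0 + 16/5 = 16/5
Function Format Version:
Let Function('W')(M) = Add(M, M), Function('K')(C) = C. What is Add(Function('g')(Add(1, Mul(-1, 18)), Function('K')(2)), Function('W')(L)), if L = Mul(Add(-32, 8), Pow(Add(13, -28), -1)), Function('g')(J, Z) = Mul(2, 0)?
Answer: Rational(16, 5) ≈ 3.2000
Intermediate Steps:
Function('g')(J, Z) = 0
L = Rational(8, 5) (L = Mul(-24, Pow(-15, -1)) = Mul(-24, Rational(-1, 15)) = Rational(8, 5) ≈ 1.6000)
Function('W')(M) = Mul(2, M)
Add(Function('g')(Add(1, Mul(-1, 18)), Function('K')(2)), Function('W')(L)) = Add(0, Mul(2, Rational(8, 5))) = Add(0, Rational(16, 5)) = Rational(16, 5)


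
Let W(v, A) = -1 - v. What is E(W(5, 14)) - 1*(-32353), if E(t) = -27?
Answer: 32326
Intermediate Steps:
E(W(5, 14)) - 1*(-32353) = -27 - 1*(-32353) = -27 + 32353 = 32326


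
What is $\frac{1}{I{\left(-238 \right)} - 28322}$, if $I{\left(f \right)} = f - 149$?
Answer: $- \frac{1}{28709} \approx -3.4832 \cdot 10^{-5}$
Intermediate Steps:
$I{\left(f \right)} = -149 + f$ ($I{\left(f \right)} = f - 149 = -149 + f$)
$\frac{1}{I{\left(-238 \right)} - 28322} = \frac{1}{\left(-149 - 238\right) - 28322} = \frac{1}{-387 - 28322} = \frac{1}{-28709} = - \frac{1}{28709}$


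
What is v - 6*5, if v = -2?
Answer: -32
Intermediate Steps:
v - 6*5 = -2 - 6*5 = -2 - 30 = -32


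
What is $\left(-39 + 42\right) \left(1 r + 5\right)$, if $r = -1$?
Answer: $12$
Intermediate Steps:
$\left(-39 + 42\right) \left(1 r + 5\right) = \left(-39 + 42\right) \left(1 \left(-1\right) + 5\right) = 3 \left(-1 + 5\right) = 3 \cdot 4 = 12$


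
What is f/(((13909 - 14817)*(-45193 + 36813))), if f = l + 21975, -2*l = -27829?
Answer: 71779/15218080 ≈ 0.0047167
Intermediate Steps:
l = 27829/2 (l = -½*(-27829) = 27829/2 ≈ 13915.)
f = 71779/2 (f = 27829/2 + 21975 = 71779/2 ≈ 35890.)
f/(((13909 - 14817)*(-45193 + 36813))) = 71779/(2*(((13909 - 14817)*(-45193 + 36813)))) = 71779/(2*((-908*(-8380)))) = (71779/2)/7609040 = (71779/2)*(1/7609040) = 71779/15218080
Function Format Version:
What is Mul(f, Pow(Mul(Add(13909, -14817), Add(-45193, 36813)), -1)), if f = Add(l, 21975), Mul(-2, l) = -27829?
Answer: Rational(71779, 15218080) ≈ 0.0047167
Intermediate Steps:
l = Rational(27829, 2) (l = Mul(Rational(-1, 2), -27829) = Rational(27829, 2) ≈ 13915.)
f = Rational(71779, 2) (f = Add(Rational(27829, 2), 21975) = Rational(71779, 2) ≈ 35890.)
Mul(f, Pow(Mul(Add(13909, -14817), Add(-45193, 36813)), -1)) = Mul(Rational(71779, 2), Pow(Mul(Add(13909, -14817), Add(-45193, 36813)), -1)) = Mul(Rational(71779, 2), Pow(Mul(-908, -8380), -1)) = Mul(Rational(71779, 2), Pow(7609040, -1)) = Mul(Rational(71779, 2), Rational(1, 7609040)) = Rational(71779, 15218080)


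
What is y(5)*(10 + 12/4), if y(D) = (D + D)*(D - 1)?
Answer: 520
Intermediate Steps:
y(D) = 2*D*(-1 + D) (y(D) = (2*D)*(-1 + D) = 2*D*(-1 + D))
y(5)*(10 + 12/4) = (2*5*(-1 + 5))*(10 + 12/4) = (2*5*4)*(10 + 12*(1/4)) = 40*(10 + 3) = 40*13 = 520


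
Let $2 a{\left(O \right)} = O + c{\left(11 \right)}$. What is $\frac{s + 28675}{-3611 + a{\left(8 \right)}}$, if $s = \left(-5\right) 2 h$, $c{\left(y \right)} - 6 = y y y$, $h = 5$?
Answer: $- \frac{57250}{5877} \approx -9.7414$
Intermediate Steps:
$c{\left(y \right)} = 6 + y^{3}$ ($c{\left(y \right)} = 6 + y y y = 6 + y^{2} y = 6 + y^{3}$)
$s = -50$ ($s = \left(-5\right) 2 \cdot 5 = \left(-10\right) 5 = -50$)
$a{\left(O \right)} = \frac{1337}{2} + \frac{O}{2}$ ($a{\left(O \right)} = \frac{O + \left(6 + 11^{3}\right)}{2} = \frac{O + \left(6 + 1331\right)}{2} = \frac{O + 1337}{2} = \frac{1337 + O}{2} = \frac{1337}{2} + \frac{O}{2}$)
$\frac{s + 28675}{-3611 + a{\left(8 \right)}} = \frac{-50 + 28675}{-3611 + \left(\frac{1337}{2} + \frac{1}{2} \cdot 8\right)} = \frac{28625}{-3611 + \left(\frac{1337}{2} + 4\right)} = \frac{28625}{-3611 + \frac{1345}{2}} = \frac{28625}{- \frac{5877}{2}} = 28625 \left(- \frac{2}{5877}\right) = - \frac{57250}{5877}$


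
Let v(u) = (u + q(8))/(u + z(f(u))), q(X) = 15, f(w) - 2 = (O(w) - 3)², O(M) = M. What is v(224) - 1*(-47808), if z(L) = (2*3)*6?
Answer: 12430319/260 ≈ 47809.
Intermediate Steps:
f(w) = 2 + (-3 + w)² (f(w) = 2 + (w - 3)² = 2 + (-3 + w)²)
z(L) = 36 (z(L) = 6*6 = 36)
v(u) = (15 + u)/(36 + u) (v(u) = (u + 15)/(u + 36) = (15 + u)/(36 + u))
v(224) - 1*(-47808) = (15 + 224)/(36 + 224) - 1*(-47808) = 239/260 + 47808 = 12430319/260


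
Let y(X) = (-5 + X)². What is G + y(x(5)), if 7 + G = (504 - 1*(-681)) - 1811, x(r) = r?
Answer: -633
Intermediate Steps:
G = -633 (G = -7 + ((504 - 1*(-681)) - 1811) = -7 + ((504 + 681) - 1811) = -7 + (1185 - 1811) = -7 - 626 = -633)
G + y(x(5)) = -633 + (-5 + 5)² = -633 + 0² = -633 + 0 = -633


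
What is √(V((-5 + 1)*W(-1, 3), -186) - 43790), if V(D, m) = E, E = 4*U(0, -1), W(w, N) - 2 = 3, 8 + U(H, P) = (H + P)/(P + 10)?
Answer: I*√394402/3 ≈ 209.34*I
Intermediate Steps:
U(H, P) = -8 + (H + P)/(10 + P) (U(H, P) = -8 + (H + P)/(P + 10) = -8 + (H + P)/(10 + P))
W(w, N) = 5 (W(w, N) = 2 + 3 = 5)
E = -292/9 (E = 4*((-80 + 0 - 7*(-1))/(10 - 1)) = 4*((-80 + 0 + 7)/9) = 4*((⅑)*(-73)) = 4*(-73/9) = -292/9 ≈ -32.444)
V(D, m) = -292/9
√(V((-5 + 1)*W(-1, 3), -186) - 43790) = √(-292/9 - 43790) = √(-394402/9) = I*√394402/3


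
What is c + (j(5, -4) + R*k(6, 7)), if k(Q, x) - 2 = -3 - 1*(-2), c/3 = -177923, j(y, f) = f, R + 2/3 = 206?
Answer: -1600703/3 ≈ -5.3357e+5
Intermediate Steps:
R = 616/3 (R = -2/3 + 206 = 616/3 ≈ 205.33)
c = -533769 (c = 3*(-177923) = -533769)
k(Q, x) = 1 (k(Q, x) = 2 + (-3 - 1*(-2)) = 2 + (-3 + 2) = 2 - 1 = 1)
c + (j(5, -4) + R*k(6, 7)) = -533769 + (-4 + (616/3)*1) = -533769 + (-4 + 616/3) = -533769 + 604/3 = -1600703/3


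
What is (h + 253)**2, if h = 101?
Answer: 125316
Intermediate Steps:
(h + 253)**2 = (101 + 253)**2 = 354**2 = 125316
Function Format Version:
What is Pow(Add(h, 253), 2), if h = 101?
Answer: 125316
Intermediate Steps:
Pow(Add(h, 253), 2) = Pow(Add(101, 253), 2) = Pow(354, 2) = 125316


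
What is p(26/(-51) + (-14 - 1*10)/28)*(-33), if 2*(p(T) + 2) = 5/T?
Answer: 123321/976 ≈ 126.35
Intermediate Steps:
p(T) = -2 + 5/(2*T) (p(T) = -2 + (5/T)/2 = -2 + 5/(2*T))
p(26/(-51) + (-14 - 1*10)/28)*(-33) = (-2 + 5/(2*(26/(-51) + (-14 - 1*10)/28)))*(-33) = (-2 + 5/(2*(26*(-1/51) + (-14 - 10)*(1/28))))*(-33) = (-2 + 5/(2*(-26/51 - 24*1/28)))*(-33) = (-2 + 5/(2*(-26/51 - 6/7)))*(-33) = (-2 + 5/(2*(-488/357)))*(-33) = (-2 + (5/2)*(-357/488))*(-33) = (-2 - 1785/976)*(-33) = -3737/976*(-33) = 123321/976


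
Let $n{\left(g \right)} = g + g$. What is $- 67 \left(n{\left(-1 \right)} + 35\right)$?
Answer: $-2211$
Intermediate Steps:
$n{\left(g \right)} = 2 g$
$- 67 \left(n{\left(-1 \right)} + 35\right) = - 67 \left(2 \left(-1\right) + 35\right) = - 67 \left(-2 + 35\right) = \left(-67\right) 33 = -2211$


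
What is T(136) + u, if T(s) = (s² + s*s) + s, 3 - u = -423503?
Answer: 460634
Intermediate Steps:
u = 423506 (u = 3 - 1*(-423503) = 3 + 423503 = 423506)
T(s) = s + 2*s² (T(s) = (s² + s²) + s = 2*s² + s = s + 2*s²)
T(136) + u = 136*(1 + 2*136) + 423506 = 136*(1 + 272) + 423506 = 136*273 + 423506 = 37128 + 423506 = 460634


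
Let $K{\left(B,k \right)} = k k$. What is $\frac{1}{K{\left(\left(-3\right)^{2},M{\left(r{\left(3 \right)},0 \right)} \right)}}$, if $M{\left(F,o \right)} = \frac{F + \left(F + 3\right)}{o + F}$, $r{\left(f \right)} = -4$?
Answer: $\frac{16}{25} \approx 0.64$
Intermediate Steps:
$M{\left(F,o \right)} = \frac{3 + 2 F}{F + o}$ ($M{\left(F,o \right)} = \frac{F + \left(3 + F\right)}{F + o} = \frac{3 + 2 F}{F + o}$)
$K{\left(B,k \right)} = k^{2}$
$\frac{1}{K{\left(\left(-3\right)^{2},M{\left(r{\left(3 \right)},0 \right)} \right)}} = \frac{1}{\left(\frac{3 + 2 \left(-4\right)}{-4 + 0}\right)^{2}} = \frac{1}{\left(\frac{3 - 8}{-4}\right)^{2}} = \frac{1}{\left(\left(- \frac{1}{4}\right) \left(-5\right)\right)^{2}} = \frac{1}{\left(\frac{5}{4}\right)^{2}} = \frac{1}{\frac{25}{16}} = \frac{16}{25}$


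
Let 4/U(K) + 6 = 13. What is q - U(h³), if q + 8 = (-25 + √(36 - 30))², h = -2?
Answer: 4357/7 - 50*√6 ≈ 499.95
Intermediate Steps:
U(K) = 4/7 (U(K) = 4/(-6 + 13) = 4/7)
q = -8 + (-25 + √6)² (q = -8 + (-25 + √(36 - 30))² = -8 + (-25 + √6)² ≈ 500.53)
q - U(h³) = (623 - 50*√6) - 1*4/7 = (623 - 50*√6) - 4/7 = 4357/7 - 50*√6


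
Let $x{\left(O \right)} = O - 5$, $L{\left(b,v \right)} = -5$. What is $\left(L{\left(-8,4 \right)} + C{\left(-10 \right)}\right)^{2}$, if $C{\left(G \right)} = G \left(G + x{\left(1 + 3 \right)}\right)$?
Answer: $11025$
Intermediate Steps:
$x{\left(O \right)} = -5 + O$
$C{\left(G \right)} = G \left(-1 + G\right)$ ($C{\left(G \right)} = G \left(G + \left(-5 + \left(1 + 3\right)\right)\right) = G \left(G + \left(-5 + 4\right)\right) = G \left(G - 1\right) = G \left(-1 + G\right)$)
$\left(L{\left(-8,4 \right)} + C{\left(-10 \right)}\right)^{2} = \left(-5 - 10 \left(-1 - 10\right)\right)^{2} = \left(-5 - -110\right)^{2} = \left(-5 + 110\right)^{2} = 105^{2} = 11025$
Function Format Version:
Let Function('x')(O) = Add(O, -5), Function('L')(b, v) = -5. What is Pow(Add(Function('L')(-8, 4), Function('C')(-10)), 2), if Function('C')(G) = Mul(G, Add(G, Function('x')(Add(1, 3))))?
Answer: 11025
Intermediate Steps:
Function('x')(O) = Add(-5, O)
Function('C')(G) = Mul(G, Add(-1, G)) (Function('C')(G) = Mul(G, Add(G, Add(-5, Add(1, 3)))) = Mul(G, Add(G, Add(-5, 4))) = Mul(G, Add(G, -1)) = Mul(G, Add(-1, G)))
Pow(Add(Function('L')(-8, 4), Function('C')(-10)), 2) = Pow(Add(-5, Mul(-10, Add(-1, -10))), 2) = Pow(Add(-5, Mul(-10, -11)), 2) = Pow(Add(-5, 110), 2) = Pow(105, 2) = 11025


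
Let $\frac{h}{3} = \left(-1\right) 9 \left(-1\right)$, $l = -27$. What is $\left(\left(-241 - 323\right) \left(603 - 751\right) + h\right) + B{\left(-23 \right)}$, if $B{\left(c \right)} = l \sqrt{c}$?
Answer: $83499 - 27 i \sqrt{23} \approx 83499.0 - 129.49 i$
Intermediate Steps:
$h = 27$ ($h = 3 \left(-1\right) 9 \left(-1\right) = 3 \left(\left(-9\right) \left(-1\right)\right) = 3 \cdot 9 = 27$)
$B{\left(c \right)} = - 27 \sqrt{c}$
$\left(\left(-241 - 323\right) \left(603 - 751\right) + h\right) + B{\left(-23 \right)} = \left(\left(-241 - 323\right) \left(603 - 751\right) + 27\right) - 27 \sqrt{-23} = \left(\left(-564\right) \left(-148\right) + 27\right) - 27 i \sqrt{23} = \left(83472 + 27\right) - 27 i \sqrt{23} = 83499 - 27 i \sqrt{23}$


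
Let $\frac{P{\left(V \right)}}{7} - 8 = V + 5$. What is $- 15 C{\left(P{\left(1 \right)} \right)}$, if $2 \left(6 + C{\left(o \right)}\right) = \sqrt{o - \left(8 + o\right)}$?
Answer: $90 - 15 i \sqrt{2} \approx 90.0 - 21.213 i$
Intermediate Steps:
$P{\left(V \right)} = 91 + 7 V$ ($P{\left(V \right)} = 56 + 7 \left(V + 5\right) = 56 + 7 \left(5 + V\right) = 56 + \left(35 + 7 V\right) = 91 + 7 V$)
$C{\left(o \right)} = -6 + i \sqrt{2}$ ($C{\left(o \right)} = -6 + \frac{\sqrt{o - \left(8 + o\right)}}{2} = -6 + \frac{\sqrt{-8}}{2} = -6 + \frac{2 i \sqrt{2}}{2} = -6 + i \sqrt{2}$)
$- 15 C{\left(P{\left(1 \right)} \right)} = - 15 \left(-6 + i \sqrt{2}\right) = 90 - 15 i \sqrt{2}$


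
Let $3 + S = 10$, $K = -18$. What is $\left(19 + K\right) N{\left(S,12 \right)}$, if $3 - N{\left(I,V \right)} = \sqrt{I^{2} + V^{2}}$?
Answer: $3 - \sqrt{193} \approx -10.892$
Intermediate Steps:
$S = 7$ ($S = -3 + 10 = 7$)
$N{\left(I,V \right)} = 3 - \sqrt{I^{2} + V^{2}}$
$\left(19 + K\right) N{\left(S,12 \right)} = \left(19 - 18\right) \left(3 - \sqrt{7^{2} + 12^{2}}\right) = 1 \left(3 - \sqrt{49 + 144}\right) = 1 \left(3 - \sqrt{193}\right) = 3 - \sqrt{193}$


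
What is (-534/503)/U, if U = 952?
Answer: -267/239428 ≈ -0.0011152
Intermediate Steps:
(-534/503)/U = -534/503/952 = -534*1/503*(1/952) = -534/503*1/952 = -267/239428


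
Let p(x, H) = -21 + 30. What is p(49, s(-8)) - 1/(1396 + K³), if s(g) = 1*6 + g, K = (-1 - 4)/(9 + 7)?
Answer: 51456923/5717891 ≈ 8.9993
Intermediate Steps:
K = -5/16 ≈ -0.31250
s(g) = 6 + g
p(x, H) = 9
p(49, s(-8)) - 1/(1396 + K³) = 9 - 1/(1396 + (-5/16)³) = 9 - 1/(1396 - 125/4096) = 9 - 1/5717891/4096 = 9 - 1*4096/5717891 = 9 - 4096/5717891 = 51456923/5717891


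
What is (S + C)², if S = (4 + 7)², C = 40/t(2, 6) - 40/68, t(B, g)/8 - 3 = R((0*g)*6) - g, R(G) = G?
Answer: 36675136/2601 ≈ 14100.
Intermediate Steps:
t(B, g) = 24 - 8*g (t(B, g) = 24 + 8*((0*g)*6 - g) = 24 + 8*(0*6 - g) = 24 + 8*(0 - g) = 24 + 8*(-g) = 24 - 8*g)
C = -115/51 (C = 40/(24 - 8*6) - 40/68 = 40/(24 - 48) - 40*1/68 = 40/(-24) - 10/17 = 40*(-1/24) - 10/17 = -5/3 - 10/17 = -115/51 ≈ -2.2549)
S = 121 (S = 11² = 121)
(S + C)² = (121 - 115/51)² = (6056/51)² = 36675136/2601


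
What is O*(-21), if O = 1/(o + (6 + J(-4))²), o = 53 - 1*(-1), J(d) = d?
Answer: -21/58 ≈ -0.36207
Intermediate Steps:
o = 54 (o = 53 + 1 = 54)
O = 1/58 (O = 1/(54 + (6 - 4)²) = 1/(54 + 2²) = 1/(54 + 4) = 1/58 ≈ 0.017241)
O*(-21) = (1/58)*(-21) = -21/58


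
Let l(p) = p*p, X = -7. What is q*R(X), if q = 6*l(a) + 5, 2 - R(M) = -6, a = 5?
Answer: 1240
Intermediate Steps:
l(p) = p²
R(M) = 8 (R(M) = 2 - 1*(-6) = 2 + 6 = 8)
q = 155 (q = 6*5² + 5 = 6*25 + 5 = 150 + 5 = 155)
q*R(X) = 155*8 = 1240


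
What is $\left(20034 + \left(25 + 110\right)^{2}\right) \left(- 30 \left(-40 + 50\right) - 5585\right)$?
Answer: $-225154215$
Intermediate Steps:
$\left(20034 + \left(25 + 110\right)^{2}\right) \left(- 30 \left(-40 + 50\right) - 5585\right) = \left(20034 + 135^{2}\right) \left(\left(-30\right) 10 - 5585\right) = \left(20034 + 18225\right) \left(-300 - 5585\right) = 38259 \left(-5885\right) = -225154215$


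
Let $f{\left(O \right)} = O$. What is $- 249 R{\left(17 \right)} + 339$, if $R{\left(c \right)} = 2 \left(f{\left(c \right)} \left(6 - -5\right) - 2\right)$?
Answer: $-91791$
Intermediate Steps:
$R{\left(c \right)} = -4 + 22 c$ ($R{\left(c \right)} = 2 \left(c \left(6 - -5\right) - 2\right) = 2 \left(c \left(6 + 5\right) - 2\right) = 2 \left(c 11 - 2\right) = 2 \left(11 c - 2\right) = 2 \left(-2 + 11 c\right) = -4 + 22 c$)
$- 249 R{\left(17 \right)} + 339 = - 249 \left(-4 + 22 \cdot 17\right) + 339 = - 249 \left(-4 + 374\right) + 339 = \left(-249\right) 370 + 339 = -92130 + 339 = -91791$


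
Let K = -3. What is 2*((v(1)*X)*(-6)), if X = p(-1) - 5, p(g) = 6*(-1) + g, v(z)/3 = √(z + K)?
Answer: 432*I*√2 ≈ 610.94*I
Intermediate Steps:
v(z) = 3*√(-3 + z) (v(z) = 3*√(z - 3) = 3*√(-3 + z))
p(g) = -6 + g
X = -12 (X = (-6 - 1) - 5 = -7 - 5 = -12)
2*((v(1)*X)*(-6)) = 2*(((3*√(-3 + 1))*(-12))*(-6)) = 2*(((3*√(-2))*(-12))*(-6)) = 2*(((3*(I*√2))*(-12))*(-6)) = 2*(((3*I*√2)*(-12))*(-6)) = 2*(-36*I*√2*(-6)) = 2*(216*I*√2) = 432*I*√2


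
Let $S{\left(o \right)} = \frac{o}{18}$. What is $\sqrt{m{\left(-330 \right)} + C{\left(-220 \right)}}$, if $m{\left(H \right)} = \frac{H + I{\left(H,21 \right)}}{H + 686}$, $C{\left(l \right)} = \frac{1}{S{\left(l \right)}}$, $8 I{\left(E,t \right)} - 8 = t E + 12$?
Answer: $\frac{i \sqrt{1316916535}}{19580} \approx 1.8534 i$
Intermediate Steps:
$S{\left(o \right)} = \frac{o}{18}$ ($S{\left(o \right)} = o \frac{1}{18} = \frac{o}{18}$)
$I{\left(E,t \right)} = \frac{5}{2} + \frac{E t}{8}$ ($I{\left(E,t \right)} = 1 + \frac{t E + 12}{8} = 1 + \frac{E t + 12}{8} = 1 + \frac{12 + E t}{8} = 1 + \left(\frac{3}{2} + \frac{E t}{8}\right) = \frac{5}{2} + \frac{E t}{8}$)
$C{\left(l \right)} = \frac{18}{l}$ ($C{\left(l \right)} = \frac{1}{\frac{1}{18} l} = \frac{18}{l}$)
$m{\left(H \right)} = \frac{\frac{5}{2} + \frac{29 H}{8}}{686 + H}$ ($m{\left(H \right)} = \frac{H + \left(\frac{5}{2} + \frac{1}{8} H 21\right)}{H + 686} = \frac{H + \left(\frac{5}{2} + \frac{21 H}{8}\right)}{686 + H} = \frac{\frac{5}{2} + \frac{29 H}{8}}{686 + H}$)
$\sqrt{m{\left(-330 \right)} + C{\left(-220 \right)}} = \sqrt{\frac{20 + 29 \left(-330\right)}{8 \left(686 - 330\right)} + \frac{18}{-220}} = \sqrt{\frac{20 - 9570}{8 \cdot 356} + 18 \left(- \frac{1}{220}\right)} = \sqrt{\frac{1}{8} \cdot \frac{1}{356} \left(-9550\right) - \frac{9}{110}} = \sqrt{- \frac{4775}{1424} - \frac{9}{110}} = \sqrt{- \frac{269033}{78320}} = \frac{i \sqrt{1316916535}}{19580}$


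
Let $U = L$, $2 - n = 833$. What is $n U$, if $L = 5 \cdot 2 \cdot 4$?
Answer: $-33240$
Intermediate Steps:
$n = -831$ ($n = 2 - 833 = -831$)
$L = 40$ ($L = 10 \cdot 4 = 40$)
$U = 40$
$n U = \left(-831\right) 40 = -33240$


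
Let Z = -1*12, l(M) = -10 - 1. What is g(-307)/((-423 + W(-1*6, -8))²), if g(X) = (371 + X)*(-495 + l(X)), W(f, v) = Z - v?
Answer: -32384/182329 ≈ -0.17761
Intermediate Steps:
l(M) = -11
Z = -12
W(f, v) = -12 - v
g(X) = -187726 - 506*X (g(X) = (371 + X)*(-495 - 11) = (371 + X)*(-506) = -187726 - 506*X)
g(-307)/((-423 + W(-1*6, -8))²) = (-187726 - 506*(-307))/((-423 + (-12 - 1*(-8)))²) = (-187726 + 155342)/((-423 + (-12 + 8))²) = -32384/(-423 - 4)² = -32384/((-427)²) = -32384/182329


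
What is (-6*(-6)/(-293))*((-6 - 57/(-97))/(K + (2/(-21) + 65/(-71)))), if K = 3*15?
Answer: 7044975/466019137 ≈ 0.015117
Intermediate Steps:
K = 45
(-6*(-6)/(-293))*((-6 - 57/(-97))/(K + (2/(-21) + 65/(-71)))) = (-6*(-6)/(-293))*((-6 - 57/(-97))/(45 + (2/(-21) + 65/(-71)))) = (36*(-1/293))*((-6 - 57*(-1/97))/(45 + (2*(-1/21) + 65*(-1/71)))) = -36*(-6 + 57/97)/(293*(45 + (-2/21 - 65/71))) = -(-18900)/(28421*(45 - 1507/1491)) = -(-18900)/(28421*65588/1491) = -(-18900)*1491/(28421*65588) = -36/293*(-782775/6362036) = 7044975/466019137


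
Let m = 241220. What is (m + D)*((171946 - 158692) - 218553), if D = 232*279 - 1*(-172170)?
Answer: -98157147282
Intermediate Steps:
D = 236898 (D = 64728 + 172170 = 236898)
(m + D)*((171946 - 158692) - 218553) = (241220 + 236898)*((171946 - 158692) - 218553) = 478118*(13254 - 218553) = 478118*(-205299) = -98157147282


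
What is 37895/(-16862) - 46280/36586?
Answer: -1083399915/308456566 ≈ -3.5123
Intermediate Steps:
37895/(-16862) - 46280/36586 = 37895*(-1/16862) - 46280*1/36586 = -37895/16862 - 23140/18293 = -1083399915/308456566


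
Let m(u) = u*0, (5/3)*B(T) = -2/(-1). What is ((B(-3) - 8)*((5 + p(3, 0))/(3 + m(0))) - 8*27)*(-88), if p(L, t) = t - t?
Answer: 60016/3 ≈ 20005.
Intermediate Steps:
B(T) = 6/5 (B(T) = 3*(-2/(-1))/5 = 3*(-2*(-1))/5 = (3/5)*2 = 6/5)
m(u) = 0
p(L, t) = 0
((B(-3) - 8)*((5 + p(3, 0))/(3 + m(0))) - 8*27)*(-88) = ((6/5 - 8)*((5 + 0)/(3 + 0)) - 8*27)*(-88) = (-34/3 - 216)*(-88) = -682/3*(-88) = 60016/3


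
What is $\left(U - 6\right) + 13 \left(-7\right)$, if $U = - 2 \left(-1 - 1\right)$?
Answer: $-93$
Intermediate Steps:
$U = 4$ ($U = \left(-2\right) \left(-2\right) = 4$)
$\left(U - 6\right) + 13 \left(-7\right) = \left(4 - 6\right) + 13 \left(-7\right) = \left(4 - 6\right) - 91 = -2 - 91 = -93$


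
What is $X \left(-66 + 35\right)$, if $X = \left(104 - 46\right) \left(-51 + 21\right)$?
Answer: $53940$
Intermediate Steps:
$X = -1740$ ($X = 58 \left(-30\right) = -1740$)
$X \left(-66 + 35\right) = - 1740 \left(-66 + 35\right) = \left(-1740\right) \left(-31\right) = 53940$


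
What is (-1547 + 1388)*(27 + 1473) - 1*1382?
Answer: -239882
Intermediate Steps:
(-1547 + 1388)*(27 + 1473) - 1*1382 = -159*1500 - 1382 = -238500 - 1382 = -239882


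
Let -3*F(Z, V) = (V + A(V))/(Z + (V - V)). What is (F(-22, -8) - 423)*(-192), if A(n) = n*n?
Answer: 891584/11 ≈ 81053.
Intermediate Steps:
A(n) = n²
F(Z, V) = -(V + V²)/(3*Z) (F(Z, V) = -(V + V²)/(3*(Z + (V - V))) = -(V + V²)/(3*(Z + 0)) = -(V + V²)/(3*Z))
(F(-22, -8) - 423)*(-192) = ((⅓)*(-8)*(-1 - 1*(-8))/(-22) - 423)*(-192) = ((⅓)*(-8)*(-1/22)*(-1 + 8) - 423)*(-192) = ((⅓)*(-8)*(-1/22)*7 - 423)*(-192) = (28/33 - 423)*(-192) = -13931/33*(-192) = 891584/11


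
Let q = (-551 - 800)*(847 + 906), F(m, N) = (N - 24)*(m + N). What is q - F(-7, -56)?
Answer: -2373343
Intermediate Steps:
F(m, N) = (-24 + N)*(N + m)
q = -2368303 (q = -1351*1753 = -2368303)
q - F(-7, -56) = -2368303 - ((-56)² - 24*(-56) - 24*(-7) - 56*(-7)) = -2368303 - (3136 + 1344 + 168 + 392) = -2368303 - 1*5040 = -2368303 - 5040 = -2373343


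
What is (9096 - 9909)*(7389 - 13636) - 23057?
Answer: 5055754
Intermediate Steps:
(9096 - 9909)*(7389 - 13636) - 23057 = -813*(-6247) - 23057 = 5078811 - 23057 = 5055754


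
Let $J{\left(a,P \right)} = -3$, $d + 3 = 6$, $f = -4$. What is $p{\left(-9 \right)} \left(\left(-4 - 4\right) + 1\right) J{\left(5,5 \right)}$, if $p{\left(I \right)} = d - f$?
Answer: $147$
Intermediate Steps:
$d = 3$ ($d = -3 + 6 = 3$)
$p{\left(I \right)} = 7$ ($p{\left(I \right)} = 3 - -4 = 3 + 4 = 7$)
$p{\left(-9 \right)} \left(\left(-4 - 4\right) + 1\right) J{\left(5,5 \right)} = 7 \left(\left(-4 - 4\right) + 1\right) \left(-3\right) = 7 \left(-8 + 1\right) \left(-3\right) = 7 \left(\left(-7\right) \left(-3\right)\right) = 7 \cdot 21 = 147$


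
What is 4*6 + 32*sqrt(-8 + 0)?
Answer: 24 + 64*I*sqrt(2) ≈ 24.0 + 90.51*I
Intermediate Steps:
4*6 + 32*sqrt(-8 + 0) = 24 + 32*sqrt(-8) = 24 + 32*(2*I*sqrt(2)) = 24 + 64*I*sqrt(2)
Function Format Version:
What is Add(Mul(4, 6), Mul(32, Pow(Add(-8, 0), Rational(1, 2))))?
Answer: Add(24, Mul(64, I, Pow(2, Rational(1, 2)))) ≈ Add(24.000, Mul(90.510, I))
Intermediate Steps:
Add(Mul(4, 6), Mul(32, Pow(Add(-8, 0), Rational(1, 2)))) = Add(24, Mul(32, Pow(-8, Rational(1, 2)))) = Add(24, Mul(32, Mul(2, I, Pow(2, Rational(1, 2))))) = Add(24, Mul(64, I, Pow(2, Rational(1, 2))))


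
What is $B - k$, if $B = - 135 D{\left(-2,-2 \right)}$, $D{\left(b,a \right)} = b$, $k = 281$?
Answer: $-11$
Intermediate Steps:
$B = 270$ ($B = \left(-135\right) \left(-2\right) = 270$)
$B - k = 270 - 281 = -11$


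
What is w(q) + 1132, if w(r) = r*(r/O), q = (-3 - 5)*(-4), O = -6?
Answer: 2884/3 ≈ 961.33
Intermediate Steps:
q = 32 (q = -8*(-4) = 32)
w(r) = -r**2/6 (w(r) = r*(r/(-6)) = r*(r*(-1/6)) = r*(-r/6) = -r**2/6)
w(q) + 1132 = -1/6*32**2 + 1132 = -1/6*1024 + 1132 = -512/3 + 1132 = 2884/3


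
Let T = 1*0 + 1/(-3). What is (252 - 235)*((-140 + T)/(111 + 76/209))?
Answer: -78727/3675 ≈ -21.422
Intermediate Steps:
T = -⅓ (T = 0 - ⅓ = -⅓ ≈ -0.33333)
(252 - 235)*((-140 + T)/(111 + 76/209)) = (252 - 235)*((-140 - ⅓)/(111 + 76/209)) = 17*(-421/(3*(111 + 76*(1/209)))) = 17*(-421/(3*(111 + 4/11))) = 17*(-421/(3*1225/11)) = 17*(-421/3*11/1225) = 17*(-4631/3675) = -78727/3675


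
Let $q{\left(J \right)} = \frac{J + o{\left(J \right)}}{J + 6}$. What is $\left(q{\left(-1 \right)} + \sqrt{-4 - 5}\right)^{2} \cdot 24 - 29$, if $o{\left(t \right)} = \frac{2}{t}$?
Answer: $- \frac{5909}{25} - \frac{432 i}{5} \approx -236.36 - 86.4 i$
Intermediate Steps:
$q{\left(J \right)} = \frac{J + \frac{2}{J}}{6 + J}$ ($q{\left(J \right)} = \frac{J + \frac{2}{J}}{J + 6} = \frac{J + \frac{2}{J}}{6 + J}$)
$\left(q{\left(-1 \right)} + \sqrt{-4 - 5}\right)^{2} \cdot 24 - 29 = \left(\frac{2 + \left(-1\right)^{2}}{\left(-1\right) \left(6 - 1\right)} + \sqrt{-4 - 5}\right)^{2} \cdot 24 - 29 = \left(- \frac{2 + 1}{5} + \sqrt{-9}\right)^{2} \cdot 24 - 29 = \left(\left(-1\right) \frac{1}{5} \cdot 3 + 3 i\right)^{2} \cdot 24 - 29 = \left(- \frac{3}{5} + 3 i\right)^{2} \cdot 24 - 29 = 24 \left(- \frac{3}{5} + 3 i\right)^{2} - 29 = -29 + 24 \left(- \frac{3}{5} + 3 i\right)^{2}$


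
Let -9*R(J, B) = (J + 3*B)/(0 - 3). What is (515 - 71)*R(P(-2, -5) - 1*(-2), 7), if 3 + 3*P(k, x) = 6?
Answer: 1184/3 ≈ 394.67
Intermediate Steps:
P(k, x) = 1 (P(k, x) = -1 + (⅓)*6 = -1 + 2 = 1)
R(J, B) = B/9 + J/27 (R(J, B) = -(J + 3*B)/(9*(0 - 3)) = -(J + 3*B)/(9*(-3)) = -(J + 3*B)*(-1)/(9*3) = -(-B - J/3)/9 = B/9 + J/27)
(515 - 71)*R(P(-2, -5) - 1*(-2), 7) = (515 - 71)*((⅑)*7 + (1 - 1*(-2))/27) = 444*(7/9 + (1 + 2)/27) = 444*(7/9 + (1/27)*3) = 444*(7/9 + ⅑) = 444*(8/9) = 1184/3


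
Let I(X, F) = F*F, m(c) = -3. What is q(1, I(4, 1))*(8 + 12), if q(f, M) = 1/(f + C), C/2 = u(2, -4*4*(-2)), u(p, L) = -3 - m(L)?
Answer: 20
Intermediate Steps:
u(p, L) = 0 (u(p, L) = -3 - 1*(-3) = -3 + 3 = 0)
I(X, F) = F²
C = 0 (C = 2*0 = 0)
q(f, M) = 1/f (q(f, M) = 1/(f + 0) = 1/f)
q(1, I(4, 1))*(8 + 12) = (8 + 12)/1 = 1*20 = 20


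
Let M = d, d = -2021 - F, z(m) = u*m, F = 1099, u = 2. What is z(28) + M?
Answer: -3064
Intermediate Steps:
z(m) = 2*m
d = -3120 (d = -2021 - 1*1099 = -2021 - 1099 = -3120)
M = -3120
z(28) + M = 2*28 - 3120 = 56 - 3120 = -3064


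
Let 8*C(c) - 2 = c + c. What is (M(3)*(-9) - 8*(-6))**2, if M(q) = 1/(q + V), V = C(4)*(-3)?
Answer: 3600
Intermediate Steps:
C(c) = 1/4 + c/4 (C(c) = 1/4 + (c + c)/8 = 1/4 + (2*c)/8 = 1/4 + c/4)
V = -15/4 (V = (1/4 + (1/4)*4)*(-3) = (1/4 + 1)*(-3) = (5/4)*(-3) = -15/4 ≈ -3.7500)
M(q) = 1/(-15/4 + q) (M(q) = 1/(q - 15/4) = 1/(-15/4 + q))
(M(3)*(-9) - 8*(-6))**2 = ((4/(-15 + 4*3))*(-9) - 8*(-6))**2 = ((4/(-15 + 12))*(-9) + 48)**2 = ((4/(-3))*(-9) + 48)**2 = ((4*(-1/3))*(-9) + 48)**2 = (-4/3*(-9) + 48)**2 = (12 + 48)**2 = 60**2 = 3600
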